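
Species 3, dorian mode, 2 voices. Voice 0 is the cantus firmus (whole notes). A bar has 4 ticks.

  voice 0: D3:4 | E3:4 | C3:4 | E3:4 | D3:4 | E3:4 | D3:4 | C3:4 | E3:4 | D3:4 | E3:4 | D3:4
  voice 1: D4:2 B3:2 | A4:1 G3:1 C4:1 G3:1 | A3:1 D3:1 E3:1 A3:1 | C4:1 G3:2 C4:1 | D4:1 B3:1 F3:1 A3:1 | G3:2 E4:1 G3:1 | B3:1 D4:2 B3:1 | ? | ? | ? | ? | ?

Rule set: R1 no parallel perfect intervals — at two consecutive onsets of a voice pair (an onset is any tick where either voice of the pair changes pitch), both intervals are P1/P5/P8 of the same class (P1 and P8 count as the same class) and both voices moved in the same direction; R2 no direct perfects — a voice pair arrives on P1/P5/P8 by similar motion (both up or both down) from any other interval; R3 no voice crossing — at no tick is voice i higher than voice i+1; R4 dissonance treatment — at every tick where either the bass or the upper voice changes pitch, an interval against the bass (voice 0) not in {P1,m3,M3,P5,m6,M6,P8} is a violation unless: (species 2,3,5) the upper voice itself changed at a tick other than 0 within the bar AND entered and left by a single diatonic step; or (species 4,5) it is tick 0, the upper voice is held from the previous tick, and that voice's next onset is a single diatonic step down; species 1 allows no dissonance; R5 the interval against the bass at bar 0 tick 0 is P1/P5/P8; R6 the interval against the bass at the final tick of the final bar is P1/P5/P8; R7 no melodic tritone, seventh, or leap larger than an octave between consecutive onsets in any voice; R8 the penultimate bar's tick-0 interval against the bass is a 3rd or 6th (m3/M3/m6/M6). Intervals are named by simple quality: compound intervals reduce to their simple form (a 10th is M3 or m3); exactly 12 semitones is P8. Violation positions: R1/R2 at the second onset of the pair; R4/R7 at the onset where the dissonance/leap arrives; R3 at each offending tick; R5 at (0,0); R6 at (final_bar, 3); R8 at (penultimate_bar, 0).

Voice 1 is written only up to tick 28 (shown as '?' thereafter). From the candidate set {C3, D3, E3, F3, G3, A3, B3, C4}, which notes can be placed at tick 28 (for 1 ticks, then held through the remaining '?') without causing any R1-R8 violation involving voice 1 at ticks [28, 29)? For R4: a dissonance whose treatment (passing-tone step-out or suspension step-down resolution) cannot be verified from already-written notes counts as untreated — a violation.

{A3, C4, E3}

C3: violates R2,R7
D3: violates R4
E3: legal
F3: violates R4,R7
G3: violates R2
A3: legal
B3: violates R4
C4: legal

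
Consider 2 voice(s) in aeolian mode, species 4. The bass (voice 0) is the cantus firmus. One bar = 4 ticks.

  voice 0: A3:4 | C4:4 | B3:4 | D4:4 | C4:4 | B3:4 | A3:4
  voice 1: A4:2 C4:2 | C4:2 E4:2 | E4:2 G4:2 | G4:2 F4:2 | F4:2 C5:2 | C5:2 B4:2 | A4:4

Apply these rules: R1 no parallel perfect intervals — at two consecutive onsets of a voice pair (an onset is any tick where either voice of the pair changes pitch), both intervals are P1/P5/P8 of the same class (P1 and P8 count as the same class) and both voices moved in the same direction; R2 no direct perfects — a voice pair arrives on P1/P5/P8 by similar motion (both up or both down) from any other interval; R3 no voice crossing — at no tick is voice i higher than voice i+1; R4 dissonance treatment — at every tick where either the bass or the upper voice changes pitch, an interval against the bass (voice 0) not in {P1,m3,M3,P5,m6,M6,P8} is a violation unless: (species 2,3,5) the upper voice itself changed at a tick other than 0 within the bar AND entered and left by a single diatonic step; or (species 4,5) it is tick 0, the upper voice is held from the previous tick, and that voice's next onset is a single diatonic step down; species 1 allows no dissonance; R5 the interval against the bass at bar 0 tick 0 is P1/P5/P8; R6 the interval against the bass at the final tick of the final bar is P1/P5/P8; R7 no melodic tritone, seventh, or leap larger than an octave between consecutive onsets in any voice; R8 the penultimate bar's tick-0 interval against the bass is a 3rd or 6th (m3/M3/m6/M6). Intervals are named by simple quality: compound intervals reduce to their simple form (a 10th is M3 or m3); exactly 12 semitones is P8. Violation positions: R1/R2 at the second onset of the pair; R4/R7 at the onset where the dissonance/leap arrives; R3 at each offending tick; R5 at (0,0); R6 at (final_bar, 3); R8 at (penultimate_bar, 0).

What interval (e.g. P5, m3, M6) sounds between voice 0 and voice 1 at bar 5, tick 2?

voice 0=B3 voice 1=B4 -> P8

P8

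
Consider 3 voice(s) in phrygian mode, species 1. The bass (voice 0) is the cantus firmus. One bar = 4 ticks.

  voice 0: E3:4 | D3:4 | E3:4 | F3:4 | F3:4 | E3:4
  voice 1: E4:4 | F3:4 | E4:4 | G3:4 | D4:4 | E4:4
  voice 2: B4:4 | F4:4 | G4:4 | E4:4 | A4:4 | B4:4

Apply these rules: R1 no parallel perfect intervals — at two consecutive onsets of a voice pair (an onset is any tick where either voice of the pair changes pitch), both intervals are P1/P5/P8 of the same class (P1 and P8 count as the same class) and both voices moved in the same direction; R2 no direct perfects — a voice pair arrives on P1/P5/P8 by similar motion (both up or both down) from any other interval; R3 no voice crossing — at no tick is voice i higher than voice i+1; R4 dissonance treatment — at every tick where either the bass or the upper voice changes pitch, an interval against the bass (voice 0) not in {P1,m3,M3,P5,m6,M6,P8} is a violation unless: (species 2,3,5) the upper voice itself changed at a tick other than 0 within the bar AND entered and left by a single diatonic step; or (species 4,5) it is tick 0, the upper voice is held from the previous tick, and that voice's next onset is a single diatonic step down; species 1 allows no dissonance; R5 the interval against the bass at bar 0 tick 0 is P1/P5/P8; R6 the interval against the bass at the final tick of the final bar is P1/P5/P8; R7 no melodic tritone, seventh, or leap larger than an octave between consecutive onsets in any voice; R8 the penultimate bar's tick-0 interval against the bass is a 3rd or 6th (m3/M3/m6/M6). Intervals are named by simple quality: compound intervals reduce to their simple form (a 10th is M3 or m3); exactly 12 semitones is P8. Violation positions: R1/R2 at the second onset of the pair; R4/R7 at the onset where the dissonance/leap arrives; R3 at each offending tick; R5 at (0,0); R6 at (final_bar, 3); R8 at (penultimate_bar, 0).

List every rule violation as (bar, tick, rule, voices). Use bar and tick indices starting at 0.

(1, 0, R2, (1, 2))
(1, 0, R7, (1,))
(1, 0, R7, (2,))
(2, 0, R2, (0, 1))
(2, 0, R7, (1,))
(3, 0, R4, (0, 1))
(3, 0, R4, (0, 2))
(4, 0, R2, (1, 2))
(5, 0, R1, (1, 2))

bar 0: v0=E3 v1=E4 v2=B4 downbeat P5
bar 1: v0=D3 v1=F3 v2=F4 downbeat m3
bar 2: v0=E3 v1=E4 v2=G4 downbeat m3
bar 3: v0=F3 v1=G3 v2=E4 downbeat M7
bar 4: v0=F3 v1=D4 v2=A4 downbeat M3
bar 5: v0=E3 v1=E4 v2=B4 downbeat P5
  -> R2 @ bar 1 tick 0 v(1, 2): E4/B4 P5 -> F3/F4 P8 similar
  -> R7 @ bar 1 tick 0 v(1,): E4->F3 leap 11st
  -> R7 @ bar 1 tick 0 v(2,): B4->F4 leap 6st
  -> R2 @ bar 2 tick 0 v(0, 1): D3/F3 m3 -> E3/E4 P8 similar
  -> R7 @ bar 2 tick 0 v(1,): F3->E4 leap 11st
  -> R4 @ bar 3 tick 0 v(0, 1): F3/G3 M2 untreated
  -> R4 @ bar 3 tick 0 v(0, 2): F3/E4 M7 untreated
  -> R2 @ bar 4 tick 0 v(1, 2): G3/E4 M6 -> D4/A4 P5 similar
  -> R1 @ bar 5 tick 0 v(1, 2): D4/A4 P5 -> E4/B4 P5 similar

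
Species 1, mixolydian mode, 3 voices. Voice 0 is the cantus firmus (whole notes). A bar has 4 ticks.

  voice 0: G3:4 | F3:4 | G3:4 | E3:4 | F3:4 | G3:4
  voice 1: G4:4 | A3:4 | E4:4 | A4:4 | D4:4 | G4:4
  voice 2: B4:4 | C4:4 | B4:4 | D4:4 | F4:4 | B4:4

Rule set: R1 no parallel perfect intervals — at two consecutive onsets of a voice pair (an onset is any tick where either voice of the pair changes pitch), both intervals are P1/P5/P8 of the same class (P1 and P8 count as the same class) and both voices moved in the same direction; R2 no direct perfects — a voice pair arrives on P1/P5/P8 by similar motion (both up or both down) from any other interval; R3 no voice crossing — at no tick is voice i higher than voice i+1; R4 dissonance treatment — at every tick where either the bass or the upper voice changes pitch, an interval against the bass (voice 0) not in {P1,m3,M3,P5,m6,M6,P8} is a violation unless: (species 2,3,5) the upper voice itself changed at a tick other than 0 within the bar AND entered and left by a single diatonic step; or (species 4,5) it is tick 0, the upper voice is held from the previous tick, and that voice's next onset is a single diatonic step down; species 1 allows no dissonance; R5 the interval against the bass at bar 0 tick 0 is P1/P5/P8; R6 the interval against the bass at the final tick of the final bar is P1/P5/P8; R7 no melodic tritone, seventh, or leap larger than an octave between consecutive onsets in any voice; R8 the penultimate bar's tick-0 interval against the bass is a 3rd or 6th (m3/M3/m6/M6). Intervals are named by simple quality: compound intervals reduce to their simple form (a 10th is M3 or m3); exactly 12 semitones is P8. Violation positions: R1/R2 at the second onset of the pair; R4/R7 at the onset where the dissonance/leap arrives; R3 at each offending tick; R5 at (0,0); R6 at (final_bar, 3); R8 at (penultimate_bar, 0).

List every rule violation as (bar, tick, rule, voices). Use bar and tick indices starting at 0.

bar 0: v0=G3 v1=G4 v2=B4 downbeat M3
bar 1: v0=F3 v1=A3 v2=C4 downbeat P5
bar 2: v0=G3 v1=E4 v2=B4 downbeat M3
bar 3: v0=E3 v1=A4 v2=D4 downbeat m7
bar 4: v0=F3 v1=D4 v2=F4 downbeat P8
bar 5: v0=G3 v1=G4 v2=B4 downbeat M3
  -> R5 @ bar 0 tick 0 v(0, 2): opens on M3
  -> R2 @ bar 1 tick 0 v(0, 2): G3/B4 M3 -> F3/C4 P5 similar
  -> R7 @ bar 1 tick 0 v(1,): G4->A3 leap 10st
  -> R7 @ bar 1 tick 0 v(2,): B4->C4 leap 11st
  -> R2 @ bar 2 tick 0 v(1, 2): A3/C4 m3 -> E4/B4 P5 similar
  -> R7 @ bar 2 tick 0 v(2,): C4->B4 leap 11st
  -> R3 @ bar 3 tick 0 v(1, 2): A4 above D4
  -> R4 @ bar 3 tick 0 v(0, 1): E3/A4 P4 untreated
  -> R4 @ bar 3 tick 0 v(0, 2): E3/D4 m7 untreated
  -> R3 @ bar 3 tick 1 v(1, 2): A4 above D4
  -> R3 @ bar 3 tick 2 v(1, 2): A4 above D4
  -> R3 @ bar 3 tick 3 v(1, 2): A4 above D4
  -> R2 @ bar 4 tick 0 v(0, 2): E3/D4 m7 -> F3/F4 P8 similar
  -> R8 @ bar 4 tick 0 v(0, 2): penult P8 not 3rd/6th
  -> R2 @ bar 5 tick 0 v(0, 1): F3/D4 M6 -> G3/G4 P8 similar
  -> R7 @ bar 5 tick 0 v(2,): F4->B4 leap 6st
  -> R6 @ bar 5 tick 3 v(0, 2): closes on M3

(0, 0, R5, (0, 2))
(1, 0, R2, (0, 2))
(1, 0, R7, (1,))
(1, 0, R7, (2,))
(2, 0, R2, (1, 2))
(2, 0, R7, (2,))
(3, 0, R3, (1, 2))
(3, 0, R4, (0, 1))
(3, 0, R4, (0, 2))
(3, 1, R3, (1, 2))
(3, 2, R3, (1, 2))
(3, 3, R3, (1, 2))
(4, 0, R2, (0, 2))
(4, 0, R8, (0, 2))
(5, 0, R2, (0, 1))
(5, 0, R7, (2,))
(5, 3, R6, (0, 2))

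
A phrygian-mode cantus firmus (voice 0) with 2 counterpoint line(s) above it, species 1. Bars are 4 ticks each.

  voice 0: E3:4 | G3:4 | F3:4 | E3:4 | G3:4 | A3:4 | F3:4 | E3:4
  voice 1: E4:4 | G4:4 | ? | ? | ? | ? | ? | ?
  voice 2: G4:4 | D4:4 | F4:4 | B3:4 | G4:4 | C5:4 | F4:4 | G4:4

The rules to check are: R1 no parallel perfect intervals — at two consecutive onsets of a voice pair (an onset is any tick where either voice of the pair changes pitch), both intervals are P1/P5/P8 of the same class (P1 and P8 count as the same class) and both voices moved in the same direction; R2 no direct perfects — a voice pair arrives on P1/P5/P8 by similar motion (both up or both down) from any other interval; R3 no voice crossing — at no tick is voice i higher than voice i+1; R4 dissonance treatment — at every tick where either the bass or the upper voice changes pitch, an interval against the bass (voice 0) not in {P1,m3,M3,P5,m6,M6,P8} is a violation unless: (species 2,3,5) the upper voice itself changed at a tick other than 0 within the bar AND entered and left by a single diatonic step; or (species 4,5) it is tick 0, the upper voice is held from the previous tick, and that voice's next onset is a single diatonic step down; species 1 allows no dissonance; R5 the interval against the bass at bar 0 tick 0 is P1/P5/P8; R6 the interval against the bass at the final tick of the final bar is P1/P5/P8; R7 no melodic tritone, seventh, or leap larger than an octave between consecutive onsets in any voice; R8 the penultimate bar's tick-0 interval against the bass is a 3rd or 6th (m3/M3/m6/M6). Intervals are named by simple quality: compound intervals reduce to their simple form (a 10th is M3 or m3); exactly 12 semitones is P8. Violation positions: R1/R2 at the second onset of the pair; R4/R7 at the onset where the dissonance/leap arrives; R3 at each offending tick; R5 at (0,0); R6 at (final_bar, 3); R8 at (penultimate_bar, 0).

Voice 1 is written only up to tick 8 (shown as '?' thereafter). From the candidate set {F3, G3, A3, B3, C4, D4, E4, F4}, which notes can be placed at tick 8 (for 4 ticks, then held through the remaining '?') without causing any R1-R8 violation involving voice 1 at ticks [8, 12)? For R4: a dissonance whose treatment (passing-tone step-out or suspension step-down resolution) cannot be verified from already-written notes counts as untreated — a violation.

F3: violates R1,R7
G3: violates R4
A3: violates R7
B3: violates R4
C4: violates R2
D4: legal
E4: violates R4
F4: violates R1

{D4}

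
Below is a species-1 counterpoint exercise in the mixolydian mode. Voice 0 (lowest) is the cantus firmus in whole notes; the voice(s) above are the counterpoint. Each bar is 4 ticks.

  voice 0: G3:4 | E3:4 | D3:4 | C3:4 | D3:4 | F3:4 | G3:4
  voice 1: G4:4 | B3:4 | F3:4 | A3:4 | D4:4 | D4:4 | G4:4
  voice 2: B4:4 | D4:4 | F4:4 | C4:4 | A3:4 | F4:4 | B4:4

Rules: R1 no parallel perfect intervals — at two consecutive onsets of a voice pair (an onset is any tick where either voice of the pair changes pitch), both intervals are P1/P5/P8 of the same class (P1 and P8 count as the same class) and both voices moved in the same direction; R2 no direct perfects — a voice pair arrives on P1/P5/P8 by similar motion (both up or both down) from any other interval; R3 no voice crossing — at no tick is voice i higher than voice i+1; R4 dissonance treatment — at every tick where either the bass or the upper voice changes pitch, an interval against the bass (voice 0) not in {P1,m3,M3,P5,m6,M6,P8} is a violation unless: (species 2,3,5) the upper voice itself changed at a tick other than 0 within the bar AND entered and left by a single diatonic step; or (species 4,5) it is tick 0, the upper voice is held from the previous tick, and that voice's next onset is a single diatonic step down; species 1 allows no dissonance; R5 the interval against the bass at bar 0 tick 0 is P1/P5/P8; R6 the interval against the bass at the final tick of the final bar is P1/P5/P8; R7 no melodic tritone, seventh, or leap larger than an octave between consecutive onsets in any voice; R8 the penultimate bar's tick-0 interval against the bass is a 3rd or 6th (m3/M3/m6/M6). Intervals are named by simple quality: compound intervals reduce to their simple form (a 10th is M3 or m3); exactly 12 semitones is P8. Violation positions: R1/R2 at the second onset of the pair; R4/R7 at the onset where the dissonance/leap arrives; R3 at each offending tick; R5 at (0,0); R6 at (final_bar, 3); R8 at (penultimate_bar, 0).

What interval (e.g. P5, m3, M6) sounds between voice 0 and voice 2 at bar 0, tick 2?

voice 0=G3 voice 2=B4 -> M3

M3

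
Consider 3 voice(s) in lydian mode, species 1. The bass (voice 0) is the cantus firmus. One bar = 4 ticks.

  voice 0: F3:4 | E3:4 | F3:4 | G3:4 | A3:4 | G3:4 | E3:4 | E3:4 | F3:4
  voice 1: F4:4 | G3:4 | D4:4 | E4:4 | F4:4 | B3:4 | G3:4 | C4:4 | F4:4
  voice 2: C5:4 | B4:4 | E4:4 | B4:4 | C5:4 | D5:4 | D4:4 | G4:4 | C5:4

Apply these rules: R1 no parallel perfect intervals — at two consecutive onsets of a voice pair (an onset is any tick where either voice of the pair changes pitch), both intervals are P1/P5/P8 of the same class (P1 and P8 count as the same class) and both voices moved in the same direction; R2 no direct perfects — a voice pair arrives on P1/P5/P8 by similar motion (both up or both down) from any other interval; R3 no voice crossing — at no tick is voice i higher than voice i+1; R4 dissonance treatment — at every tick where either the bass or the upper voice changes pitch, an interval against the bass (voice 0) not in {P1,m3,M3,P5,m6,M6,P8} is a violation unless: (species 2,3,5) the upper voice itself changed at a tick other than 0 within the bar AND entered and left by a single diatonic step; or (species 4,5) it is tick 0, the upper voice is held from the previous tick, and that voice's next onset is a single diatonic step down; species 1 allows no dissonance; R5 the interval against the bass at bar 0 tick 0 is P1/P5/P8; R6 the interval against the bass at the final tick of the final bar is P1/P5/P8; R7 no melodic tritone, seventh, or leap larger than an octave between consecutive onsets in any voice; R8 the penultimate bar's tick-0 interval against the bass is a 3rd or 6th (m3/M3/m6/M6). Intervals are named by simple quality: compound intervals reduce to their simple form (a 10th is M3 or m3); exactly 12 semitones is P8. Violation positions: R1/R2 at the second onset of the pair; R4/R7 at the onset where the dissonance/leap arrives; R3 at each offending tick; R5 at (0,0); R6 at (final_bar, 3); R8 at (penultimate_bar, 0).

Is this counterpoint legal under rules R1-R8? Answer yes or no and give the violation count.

No (12 violations)

bar 0: v0=F3 v1=F4 v2=C5 (P5)
bar 1: v0=E3 v1=G3 v2=B4 (P5)
bar 2: v0=F3 v1=D4 v2=E4 (M7)
bar 3: v0=G3 v1=E4 v2=B4 (M3)
bar 4: v0=A3 v1=F4 v2=C5 (m3)
bar 5: v0=G3 v1=B3 v2=D5 (P5)
bar 6: v0=E3 v1=G3 v2=D4 (m7)
bar 7: v0=E3 v1=C4 v2=G4 (m3)
bar 8: v0=F3 v1=F4 v2=C5 (P5)
  R1 @ bar1.0: F3/C5 P5 -> E3/B4 P5 similar
  R7 @ bar1.0: F4->G3 leap 10st
  R4 @ bar2.0: F3/E4 M7 untreated
  R2 @ bar3.0: D4/E4 M2 -> E4/B4 P5 similar
  R1 @ bar4.0: E4/B4 P5 -> F4/C5 P5 similar
  R7 @ bar5.0: F4->B3 leap 6st
  R2 @ bar6.0: B3/D5 m3 -> G3/D4 P5 similar
  R4 @ bar6.0: E3/D4 m7 untreated
  R1 @ bar7.0: G3/D4 P5 -> C4/G4 P5 similar
  R1 @ bar8.0: C4/G4 P5 -> F4/C5 P5 similar
  R2 @ bar8.0: E3/C4 m6 -> F3/F4 P8 similar
  R2 @ bar8.0: E3/G4 m3 -> F3/C5 P5 similar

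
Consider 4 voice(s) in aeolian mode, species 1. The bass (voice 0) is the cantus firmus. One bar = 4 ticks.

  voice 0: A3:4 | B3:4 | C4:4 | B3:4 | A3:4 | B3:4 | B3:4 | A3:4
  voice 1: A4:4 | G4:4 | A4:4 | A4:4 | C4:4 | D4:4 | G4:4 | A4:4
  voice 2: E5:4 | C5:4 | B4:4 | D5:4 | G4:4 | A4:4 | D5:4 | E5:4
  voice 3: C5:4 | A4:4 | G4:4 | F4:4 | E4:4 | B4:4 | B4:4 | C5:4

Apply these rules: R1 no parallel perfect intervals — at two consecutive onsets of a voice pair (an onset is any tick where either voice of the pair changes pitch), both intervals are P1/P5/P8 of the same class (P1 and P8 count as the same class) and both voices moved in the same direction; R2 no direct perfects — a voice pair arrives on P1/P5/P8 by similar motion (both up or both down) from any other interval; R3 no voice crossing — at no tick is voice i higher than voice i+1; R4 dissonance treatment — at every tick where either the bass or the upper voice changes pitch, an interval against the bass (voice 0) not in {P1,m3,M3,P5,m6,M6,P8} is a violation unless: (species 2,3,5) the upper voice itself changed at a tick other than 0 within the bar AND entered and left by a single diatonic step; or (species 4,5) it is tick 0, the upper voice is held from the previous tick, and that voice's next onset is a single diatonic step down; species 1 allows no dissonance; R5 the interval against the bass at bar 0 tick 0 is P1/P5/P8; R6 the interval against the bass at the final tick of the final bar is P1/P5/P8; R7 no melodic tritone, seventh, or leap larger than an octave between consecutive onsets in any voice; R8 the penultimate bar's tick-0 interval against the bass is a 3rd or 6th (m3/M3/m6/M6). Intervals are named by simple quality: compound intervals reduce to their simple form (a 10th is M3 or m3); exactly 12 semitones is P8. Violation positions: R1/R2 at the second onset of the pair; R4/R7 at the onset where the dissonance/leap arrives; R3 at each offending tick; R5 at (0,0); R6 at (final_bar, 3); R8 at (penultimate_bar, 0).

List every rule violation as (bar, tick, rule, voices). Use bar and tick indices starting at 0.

bar 0: v0=A3 v1=A4 v2=E5 v3=C5 downbeat m3
bar 1: v0=B3 v1=G4 v2=C5 v3=A4 downbeat m7
bar 2: v0=C4 v1=A4 v2=B4 v3=G4 downbeat P5
bar 3: v0=B3 v1=A4 v2=D5 v3=F4 downbeat TT
bar 4: v0=A3 v1=C4 v2=G4 v3=E4 downbeat P5
bar 5: v0=B3 v1=D4 v2=A4 v3=B4 downbeat P8
bar 6: v0=B3 v1=G4 v2=D5 v3=B4 downbeat P8
bar 7: v0=A3 v1=A4 v2=E5 v3=C5 downbeat m3
  -> R3 @ bar 0 tick 0 v(2, 3): E5 above C5
  -> R5 @ bar 0 tick 0 v(0, 3): opens on m3
  -> R3 @ bar 0 tick 1 v(2, 3): E5 above C5
  -> R3 @ bar 0 tick 2 v(2, 3): E5 above C5
  -> R3 @ bar 0 tick 3 v(2, 3): E5 above C5
  -> R3 @ bar 1 tick 0 v(2, 3): C5 above A4
  -> R4 @ bar 1 tick 0 v(0, 2): B3/C5 m2 untreated
  -> R4 @ bar 1 tick 0 v(0, 3): B3/A4 m7 untreated
  -> R3 @ bar 1 tick 1 v(2, 3): C5 above A4
  -> R3 @ bar 1 tick 2 v(2, 3): C5 above A4
  -> R3 @ bar 1 tick 3 v(2, 3): C5 above A4
  -> R3 @ bar 2 tick 0 v(2, 3): B4 above G4
  -> R4 @ bar 2 tick 0 v(0, 2): C4/B4 M7 untreated
  -> R3 @ bar 2 tick 1 v(2, 3): B4 above G4
  -> R3 @ bar 2 tick 2 v(2, 3): B4 above G4
  -> R3 @ bar 2 tick 3 v(2, 3): B4 above G4
  -> R3 @ bar 3 tick 0 v(2, 3): D5 above F4
  -> R4 @ bar 3 tick 0 v(0, 1): B3/A4 m7 untreated
  -> R4 @ bar 3 tick 0 v(0, 3): B3/F4 TT untreated
  -> R3 @ bar 3 tick 1 v(2, 3): D5 above F4
  -> R3 @ bar 3 tick 2 v(2, 3): D5 above F4
  -> R3 @ bar 3 tick 3 v(2, 3): D5 above F4
  -> R2 @ bar 4 tick 0 v(0, 3): B3/F4 TT -> A3/E4 P5 similar
  -> R2 @ bar 4 tick 0 v(1, 2): A4/D5 P4 -> C4/G4 P5 similar
  -> R3 @ bar 4 tick 0 v(2, 3): G4 above E4
  -> R4 @ bar 4 tick 0 v(0, 2): A3/G4 m7 untreated
  -> R3 @ bar 4 tick 1 v(2, 3): G4 above E4
  -> R3 @ bar 4 tick 2 v(2, 3): G4 above E4
  -> R3 @ bar 4 tick 3 v(2, 3): G4 above E4
  -> R1 @ bar 5 tick 0 v(1, 2): C4/G4 P5 -> D4/A4 P5 similar
  -> R2 @ bar 5 tick 0 v(0, 3): A3/E4 P5 -> B3/B4 P8 similar
  -> R4 @ bar 5 tick 0 v(0, 2): B3/A4 m7 untreated
  -> R1 @ bar 6 tick 0 v(1, 2): D4/A4 P5 -> G4/D5 P5 similar
  -> R3 @ bar 6 tick 0 v(2, 3): D5 above B4
  -> R8 @ bar 6 tick 0 v(0, 3): penult P8 not 3rd/6th
  -> R3 @ bar 6 tick 1 v(2, 3): D5 above B4
  -> R3 @ bar 6 tick 2 v(2, 3): D5 above B4
  -> R3 @ bar 6 tick 3 v(2, 3): D5 above B4
  -> R1 @ bar 7 tick 0 v(1, 2): G4/D5 P5 -> A4/E5 P5 similar
  -> R3 @ bar 7 tick 0 v(2, 3): E5 above C5
  -> R3 @ bar 7 tick 1 v(2, 3): E5 above C5
  -> R3 @ bar 7 tick 2 v(2, 3): E5 above C5
  -> R3 @ bar 7 tick 3 v(2, 3): E5 above C5
  -> R6 @ bar 7 tick 3 v(0, 3): closes on m3

(0, 0, R3, (2, 3))
(0, 0, R5, (0, 3))
(0, 1, R3, (2, 3))
(0, 2, R3, (2, 3))
(0, 3, R3, (2, 3))
(1, 0, R3, (2, 3))
(1, 0, R4, (0, 2))
(1, 0, R4, (0, 3))
(1, 1, R3, (2, 3))
(1, 2, R3, (2, 3))
(1, 3, R3, (2, 3))
(2, 0, R3, (2, 3))
(2, 0, R4, (0, 2))
(2, 1, R3, (2, 3))
(2, 2, R3, (2, 3))
(2, 3, R3, (2, 3))
(3, 0, R3, (2, 3))
(3, 0, R4, (0, 1))
(3, 0, R4, (0, 3))
(3, 1, R3, (2, 3))
(3, 2, R3, (2, 3))
(3, 3, R3, (2, 3))
(4, 0, R2, (0, 3))
(4, 0, R2, (1, 2))
(4, 0, R3, (2, 3))
(4, 0, R4, (0, 2))
(4, 1, R3, (2, 3))
(4, 2, R3, (2, 3))
(4, 3, R3, (2, 3))
(5, 0, R1, (1, 2))
(5, 0, R2, (0, 3))
(5, 0, R4, (0, 2))
(6, 0, R1, (1, 2))
(6, 0, R3, (2, 3))
(6, 0, R8, (0, 3))
(6, 1, R3, (2, 3))
(6, 2, R3, (2, 3))
(6, 3, R3, (2, 3))
(7, 0, R1, (1, 2))
(7, 0, R3, (2, 3))
(7, 1, R3, (2, 3))
(7, 2, R3, (2, 3))
(7, 3, R3, (2, 3))
(7, 3, R6, (0, 3))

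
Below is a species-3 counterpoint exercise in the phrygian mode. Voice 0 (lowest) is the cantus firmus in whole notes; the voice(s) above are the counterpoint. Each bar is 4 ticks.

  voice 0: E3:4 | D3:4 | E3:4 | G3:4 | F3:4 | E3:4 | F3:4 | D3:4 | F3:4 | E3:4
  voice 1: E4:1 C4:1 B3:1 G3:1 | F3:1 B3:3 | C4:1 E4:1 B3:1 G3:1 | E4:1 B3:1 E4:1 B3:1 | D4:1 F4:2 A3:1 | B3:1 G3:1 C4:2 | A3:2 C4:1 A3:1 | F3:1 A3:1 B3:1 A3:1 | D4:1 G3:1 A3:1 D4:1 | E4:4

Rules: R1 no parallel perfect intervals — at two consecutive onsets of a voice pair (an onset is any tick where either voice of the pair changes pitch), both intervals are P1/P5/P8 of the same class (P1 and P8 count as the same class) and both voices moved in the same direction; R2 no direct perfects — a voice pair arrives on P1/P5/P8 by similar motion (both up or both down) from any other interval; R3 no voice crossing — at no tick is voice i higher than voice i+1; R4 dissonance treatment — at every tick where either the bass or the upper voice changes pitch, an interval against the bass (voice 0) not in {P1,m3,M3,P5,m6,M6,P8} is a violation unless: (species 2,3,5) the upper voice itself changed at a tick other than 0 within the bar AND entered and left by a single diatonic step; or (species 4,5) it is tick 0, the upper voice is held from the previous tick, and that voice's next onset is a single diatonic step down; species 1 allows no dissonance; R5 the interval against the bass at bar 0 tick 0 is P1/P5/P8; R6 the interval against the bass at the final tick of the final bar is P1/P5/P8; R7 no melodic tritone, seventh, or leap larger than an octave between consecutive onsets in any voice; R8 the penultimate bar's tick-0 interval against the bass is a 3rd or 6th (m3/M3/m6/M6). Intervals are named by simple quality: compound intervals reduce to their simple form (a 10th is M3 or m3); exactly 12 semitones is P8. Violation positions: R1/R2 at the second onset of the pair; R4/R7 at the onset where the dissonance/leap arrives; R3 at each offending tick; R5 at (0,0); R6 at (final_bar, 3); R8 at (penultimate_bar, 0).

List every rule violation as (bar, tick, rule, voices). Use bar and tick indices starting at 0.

bar 0: v0=E3 v1=E4 downbeat P8
bar 1: v0=D3 v1=F3 downbeat m3
bar 2: v0=E3 v1=C4 downbeat m6
bar 3: v0=G3 v1=E4 downbeat M6
bar 4: v0=F3 v1=D4 downbeat M6
bar 5: v0=E3 v1=B3 downbeat P5
bar 6: v0=F3 v1=A3 downbeat M3
bar 7: v0=D3 v1=F3 downbeat m3
bar 8: v0=F3 v1=D4 downbeat M6
bar 9: v0=E3 v1=E4 downbeat P8
  -> R7 @ bar 1 tick 1 v(1,): F3->B3 leap 6st
  -> R4 @ bar 8 tick 1 v(0, 1): F3/G3 M2 untreated

(1, 1, R7, (1,))
(8, 1, R4, (0, 1))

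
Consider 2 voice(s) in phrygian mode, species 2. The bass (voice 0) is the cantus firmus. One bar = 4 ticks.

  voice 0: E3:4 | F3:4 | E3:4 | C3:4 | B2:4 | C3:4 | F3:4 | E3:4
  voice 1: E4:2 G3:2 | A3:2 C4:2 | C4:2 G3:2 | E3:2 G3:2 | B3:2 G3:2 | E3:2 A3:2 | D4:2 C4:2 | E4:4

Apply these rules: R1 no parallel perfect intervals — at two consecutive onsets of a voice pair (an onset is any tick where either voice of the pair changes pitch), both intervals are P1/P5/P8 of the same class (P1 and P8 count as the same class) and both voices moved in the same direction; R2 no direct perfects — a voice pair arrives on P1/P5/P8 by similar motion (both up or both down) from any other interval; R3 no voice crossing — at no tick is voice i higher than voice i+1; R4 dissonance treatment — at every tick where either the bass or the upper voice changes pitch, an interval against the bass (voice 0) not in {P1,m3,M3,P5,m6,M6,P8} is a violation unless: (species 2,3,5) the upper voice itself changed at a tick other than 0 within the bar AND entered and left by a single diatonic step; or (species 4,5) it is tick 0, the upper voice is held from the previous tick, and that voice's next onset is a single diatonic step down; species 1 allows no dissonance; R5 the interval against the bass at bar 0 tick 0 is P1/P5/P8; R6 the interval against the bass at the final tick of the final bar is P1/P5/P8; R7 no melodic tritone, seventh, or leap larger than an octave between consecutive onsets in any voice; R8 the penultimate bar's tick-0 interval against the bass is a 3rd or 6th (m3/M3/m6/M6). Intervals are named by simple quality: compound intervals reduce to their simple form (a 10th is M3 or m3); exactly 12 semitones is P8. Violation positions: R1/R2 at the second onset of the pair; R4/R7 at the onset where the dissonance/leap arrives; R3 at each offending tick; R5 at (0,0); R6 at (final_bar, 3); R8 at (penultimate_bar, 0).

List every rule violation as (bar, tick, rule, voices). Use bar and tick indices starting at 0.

No violations across 8 bars (E3..E3 vs E4..E4).

bar 0: v0=E3 v1=E4 downbeat P8
bar 1: v0=F3 v1=A3 downbeat M3
bar 2: v0=E3 v1=C4 downbeat m6
bar 3: v0=C3 v1=E3 downbeat M3
bar 4: v0=B2 v1=B3 downbeat P8
bar 5: v0=C3 v1=E3 downbeat M3
bar 6: v0=F3 v1=D4 downbeat M6
bar 7: v0=E3 v1=E4 downbeat P8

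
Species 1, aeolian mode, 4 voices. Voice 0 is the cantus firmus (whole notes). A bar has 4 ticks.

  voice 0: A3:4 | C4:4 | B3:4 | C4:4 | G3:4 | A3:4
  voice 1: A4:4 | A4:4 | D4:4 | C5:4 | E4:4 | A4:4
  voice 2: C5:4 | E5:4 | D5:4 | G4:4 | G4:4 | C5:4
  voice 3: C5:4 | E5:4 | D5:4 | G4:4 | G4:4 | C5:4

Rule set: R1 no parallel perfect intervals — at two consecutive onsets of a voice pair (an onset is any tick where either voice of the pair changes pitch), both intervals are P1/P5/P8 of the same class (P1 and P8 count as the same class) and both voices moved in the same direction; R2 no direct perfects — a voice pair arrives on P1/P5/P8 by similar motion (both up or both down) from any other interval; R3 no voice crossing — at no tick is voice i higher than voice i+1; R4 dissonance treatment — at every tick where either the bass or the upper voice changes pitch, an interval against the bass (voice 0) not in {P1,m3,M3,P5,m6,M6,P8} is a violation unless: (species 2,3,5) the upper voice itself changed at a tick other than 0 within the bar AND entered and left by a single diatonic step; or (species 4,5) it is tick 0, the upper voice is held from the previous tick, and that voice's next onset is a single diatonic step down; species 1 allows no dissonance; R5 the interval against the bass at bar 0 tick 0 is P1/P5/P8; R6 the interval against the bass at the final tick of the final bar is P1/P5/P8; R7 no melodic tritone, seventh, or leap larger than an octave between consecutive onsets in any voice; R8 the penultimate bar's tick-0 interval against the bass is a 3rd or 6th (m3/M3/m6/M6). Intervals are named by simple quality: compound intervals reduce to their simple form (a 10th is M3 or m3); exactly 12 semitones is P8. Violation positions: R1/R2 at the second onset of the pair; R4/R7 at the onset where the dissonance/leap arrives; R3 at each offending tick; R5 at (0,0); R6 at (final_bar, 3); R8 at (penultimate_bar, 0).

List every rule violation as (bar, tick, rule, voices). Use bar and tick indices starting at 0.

bar 0: v0=A3 v1=A4 v2=C5 v3=C5 downbeat m3
bar 1: v0=C4 v1=A4 v2=E5 v3=E5 downbeat M3
bar 2: v0=B3 v1=D4 v2=D5 v3=D5 downbeat m3
bar 3: v0=C4 v1=C5 v2=G4 v3=G4 downbeat P5
bar 4: v0=G3 v1=E4 v2=G4 v3=G4 downbeat P8
bar 5: v0=A3 v1=A4 v2=C5 v3=C5 downbeat m3
  -> R5 @ bar 0 tick 0 v(0, 2): opens on m3
  -> R5 @ bar 0 tick 0 v(0, 3): opens on m3
  -> R1 @ bar 1 tick 0 v(2, 3): C5/C5 P1 -> E5/E5 P1 similar
  -> R1 @ bar 2 tick 0 v(2, 3): E5/E5 P1 -> D5/D5 P1 similar
  -> R2 @ bar 2 tick 0 v(1, 2): A4/E5 P5 -> D4/D5 P8 similar
  -> R2 @ bar 2 tick 0 v(1, 3): A4/E5 P5 -> D4/D5 P8 similar
  -> R1 @ bar 3 tick 0 v(2, 3): D5/D5 P1 -> G4/G4 P1 similar
  -> R2 @ bar 3 tick 0 v(0, 1): B3/D4 m3 -> C4/C5 P8 similar
  -> R3 @ bar 3 tick 0 v(1, 2): C5 above G4
  -> R7 @ bar 3 tick 0 v(1,): D4->C5 leap 10st
  -> R3 @ bar 3 tick 1 v(1, 2): C5 above G4
  -> R3 @ bar 3 tick 2 v(1, 2): C5 above G4
  -> R3 @ bar 3 tick 3 v(1, 2): C5 above G4
  -> R8 @ bar 4 tick 0 v(0, 2): penult P8 not 3rd/6th
  -> R8 @ bar 4 tick 0 v(0, 3): penult P8 not 3rd/6th
  -> R1 @ bar 5 tick 0 v(2, 3): G4/G4 P1 -> C5/C5 P1 similar
  -> R2 @ bar 5 tick 0 v(0, 1): G3/E4 M6 -> A3/A4 P8 similar
  -> R6 @ bar 5 tick 3 v(0, 2): closes on m3
  -> R6 @ bar 5 tick 3 v(0, 3): closes on m3

(0, 0, R5, (0, 2))
(0, 0, R5, (0, 3))
(1, 0, R1, (2, 3))
(2, 0, R1, (2, 3))
(2, 0, R2, (1, 2))
(2, 0, R2, (1, 3))
(3, 0, R1, (2, 3))
(3, 0, R2, (0, 1))
(3, 0, R3, (1, 2))
(3, 0, R7, (1,))
(3, 1, R3, (1, 2))
(3, 2, R3, (1, 2))
(3, 3, R3, (1, 2))
(4, 0, R8, (0, 2))
(4, 0, R8, (0, 3))
(5, 0, R1, (2, 3))
(5, 0, R2, (0, 1))
(5, 3, R6, (0, 2))
(5, 3, R6, (0, 3))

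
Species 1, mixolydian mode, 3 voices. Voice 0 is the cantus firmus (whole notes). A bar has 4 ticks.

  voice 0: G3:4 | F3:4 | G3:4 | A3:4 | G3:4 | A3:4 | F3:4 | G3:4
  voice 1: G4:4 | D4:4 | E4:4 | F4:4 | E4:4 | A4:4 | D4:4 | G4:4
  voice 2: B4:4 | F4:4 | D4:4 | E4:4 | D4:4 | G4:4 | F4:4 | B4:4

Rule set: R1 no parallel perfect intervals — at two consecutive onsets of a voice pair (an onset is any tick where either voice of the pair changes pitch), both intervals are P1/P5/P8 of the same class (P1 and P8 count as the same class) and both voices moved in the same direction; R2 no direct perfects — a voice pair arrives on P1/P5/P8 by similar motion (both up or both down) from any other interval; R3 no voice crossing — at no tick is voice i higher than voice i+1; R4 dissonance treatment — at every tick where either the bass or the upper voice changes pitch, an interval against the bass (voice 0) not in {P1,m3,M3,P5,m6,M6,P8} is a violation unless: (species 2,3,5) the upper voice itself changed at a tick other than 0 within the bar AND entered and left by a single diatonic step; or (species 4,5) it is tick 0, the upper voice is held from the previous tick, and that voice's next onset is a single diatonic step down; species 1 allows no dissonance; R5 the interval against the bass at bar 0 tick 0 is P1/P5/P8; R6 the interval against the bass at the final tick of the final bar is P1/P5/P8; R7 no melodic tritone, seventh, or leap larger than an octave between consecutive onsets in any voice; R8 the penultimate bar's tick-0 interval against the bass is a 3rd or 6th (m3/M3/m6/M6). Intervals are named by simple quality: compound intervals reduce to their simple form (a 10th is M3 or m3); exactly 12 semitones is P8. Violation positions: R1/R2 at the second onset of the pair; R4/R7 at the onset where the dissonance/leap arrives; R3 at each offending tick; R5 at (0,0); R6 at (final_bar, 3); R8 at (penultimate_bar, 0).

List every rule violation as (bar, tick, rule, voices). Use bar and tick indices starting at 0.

bar 0: v0=G3 v1=G4 v2=B4 downbeat M3
bar 1: v0=F3 v1=D4 v2=F4 downbeat P8
bar 2: v0=G3 v1=E4 v2=D4 downbeat P5
bar 3: v0=A3 v1=F4 v2=E4 downbeat P5
bar 4: v0=G3 v1=E4 v2=D4 downbeat P5
bar 5: v0=A3 v1=A4 v2=G4 downbeat m7
bar 6: v0=F3 v1=D4 v2=F4 downbeat P8
bar 7: v0=G3 v1=G4 v2=B4 downbeat M3
  -> R5 @ bar 0 tick 0 v(0, 2): opens on M3
  -> R2 @ bar 1 tick 0 v(0, 2): G3/B4 M3 -> F3/F4 P8 similar
  -> R7 @ bar 1 tick 0 v(2,): B4->F4 leap 6st
  -> R3 @ bar 2 tick 0 v(1, 2): E4 above D4
  -> R3 @ bar 2 tick 1 v(1, 2): E4 above D4
  -> R3 @ bar 2 tick 2 v(1, 2): E4 above D4
  -> R3 @ bar 2 tick 3 v(1, 2): E4 above D4
  -> R1 @ bar 3 tick 0 v(0, 2): G3/D4 P5 -> A3/E4 P5 similar
  -> R3 @ bar 3 tick 0 v(1, 2): F4 above E4
  -> R3 @ bar 3 tick 1 v(1, 2): F4 above E4
  -> R3 @ bar 3 tick 2 v(1, 2): F4 above E4
  -> R3 @ bar 3 tick 3 v(1, 2): F4 above E4
  -> R1 @ bar 4 tick 0 v(0, 2): A3/E4 P5 -> G3/D4 P5 similar
  -> R3 @ bar 4 tick 0 v(1, 2): E4 above D4
  -> R3 @ bar 4 tick 1 v(1, 2): E4 above D4
  -> R3 @ bar 4 tick 2 v(1, 2): E4 above D4
  -> R3 @ bar 4 tick 3 v(1, 2): E4 above D4
  -> R2 @ bar 5 tick 0 v(0, 1): G3/E4 M6 -> A3/A4 P8 similar
  -> R3 @ bar 5 tick 0 v(1, 2): A4 above G4
  -> R4 @ bar 5 tick 0 v(0, 2): A3/G4 m7 untreated
  -> R3 @ bar 5 tick 1 v(1, 2): A4 above G4
  -> R3 @ bar 5 tick 2 v(1, 2): A4 above G4
  -> R3 @ bar 5 tick 3 v(1, 2): A4 above G4
  -> R2 @ bar 6 tick 0 v(0, 2): A3/G4 m7 -> F3/F4 P8 similar
  -> R8 @ bar 6 tick 0 v(0, 2): penult P8 not 3rd/6th
  -> R2 @ bar 7 tick 0 v(0, 1): F3/D4 M6 -> G3/G4 P8 similar
  -> R7 @ bar 7 tick 0 v(2,): F4->B4 leap 6st
  -> R6 @ bar 7 tick 3 v(0, 2): closes on M3

(0, 0, R5, (0, 2))
(1, 0, R2, (0, 2))
(1, 0, R7, (2,))
(2, 0, R3, (1, 2))
(2, 1, R3, (1, 2))
(2, 2, R3, (1, 2))
(2, 3, R3, (1, 2))
(3, 0, R1, (0, 2))
(3, 0, R3, (1, 2))
(3, 1, R3, (1, 2))
(3, 2, R3, (1, 2))
(3, 3, R3, (1, 2))
(4, 0, R1, (0, 2))
(4, 0, R3, (1, 2))
(4, 1, R3, (1, 2))
(4, 2, R3, (1, 2))
(4, 3, R3, (1, 2))
(5, 0, R2, (0, 1))
(5, 0, R3, (1, 2))
(5, 0, R4, (0, 2))
(5, 1, R3, (1, 2))
(5, 2, R3, (1, 2))
(5, 3, R3, (1, 2))
(6, 0, R2, (0, 2))
(6, 0, R8, (0, 2))
(7, 0, R2, (0, 1))
(7, 0, R7, (2,))
(7, 3, R6, (0, 2))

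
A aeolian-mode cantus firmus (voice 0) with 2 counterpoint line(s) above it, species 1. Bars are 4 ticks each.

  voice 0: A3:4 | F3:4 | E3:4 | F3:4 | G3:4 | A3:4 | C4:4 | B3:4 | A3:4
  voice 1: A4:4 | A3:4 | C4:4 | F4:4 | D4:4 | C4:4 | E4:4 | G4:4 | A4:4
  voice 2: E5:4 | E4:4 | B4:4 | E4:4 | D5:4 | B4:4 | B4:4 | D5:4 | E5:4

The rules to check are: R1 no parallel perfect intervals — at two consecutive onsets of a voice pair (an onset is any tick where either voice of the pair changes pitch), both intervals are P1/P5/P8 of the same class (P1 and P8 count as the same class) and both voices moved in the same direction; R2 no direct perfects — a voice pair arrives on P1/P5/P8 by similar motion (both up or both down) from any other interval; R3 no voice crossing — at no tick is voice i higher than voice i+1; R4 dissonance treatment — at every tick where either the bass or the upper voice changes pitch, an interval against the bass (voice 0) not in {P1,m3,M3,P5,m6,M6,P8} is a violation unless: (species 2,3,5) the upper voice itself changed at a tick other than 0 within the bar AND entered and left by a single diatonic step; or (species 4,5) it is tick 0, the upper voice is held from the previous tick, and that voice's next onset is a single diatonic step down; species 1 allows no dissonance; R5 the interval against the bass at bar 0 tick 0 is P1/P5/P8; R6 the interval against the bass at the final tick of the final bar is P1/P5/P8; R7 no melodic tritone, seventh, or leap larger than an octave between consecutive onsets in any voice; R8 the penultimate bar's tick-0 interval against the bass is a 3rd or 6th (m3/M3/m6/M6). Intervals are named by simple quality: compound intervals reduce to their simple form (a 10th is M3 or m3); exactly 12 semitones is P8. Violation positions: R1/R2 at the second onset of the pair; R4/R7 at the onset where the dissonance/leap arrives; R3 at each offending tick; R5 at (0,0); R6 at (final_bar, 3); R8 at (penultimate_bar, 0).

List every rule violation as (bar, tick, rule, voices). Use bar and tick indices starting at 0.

(1, 0, R1, (1, 2))
(1, 0, R4, (0, 2))
(3, 0, R2, (0, 1))
(3, 0, R3, (1, 2))
(3, 0, R4, (0, 2))
(3, 1, R3, (1, 2))
(3, 2, R3, (1, 2))
(3, 3, R3, (1, 2))
(4, 0, R2, (0, 2))
(4, 0, R7, (2,))
(5, 0, R4, (0, 2))
(6, 0, R4, (0, 2))
(7, 0, R1, (1, 2))
(8, 0, R1, (1, 2))

bar 0: v0=A3 v1=A4 v2=E5 downbeat P5
bar 1: v0=F3 v1=A3 v2=E4 downbeat M7
bar 2: v0=E3 v1=C4 v2=B4 downbeat P5
bar 3: v0=F3 v1=F4 v2=E4 downbeat M7
bar 4: v0=G3 v1=D4 v2=D5 downbeat P5
bar 5: v0=A3 v1=C4 v2=B4 downbeat M2
bar 6: v0=C4 v1=E4 v2=B4 downbeat M7
bar 7: v0=B3 v1=G4 v2=D5 downbeat m3
bar 8: v0=A3 v1=A4 v2=E5 downbeat P5
  -> R1 @ bar 1 tick 0 v(1, 2): A4/E5 P5 -> A3/E4 P5 similar
  -> R4 @ bar 1 tick 0 v(0, 2): F3/E4 M7 untreated
  -> R2 @ bar 3 tick 0 v(0, 1): E3/C4 m6 -> F3/F4 P8 similar
  -> R3 @ bar 3 tick 0 v(1, 2): F4 above E4
  -> R4 @ bar 3 tick 0 v(0, 2): F3/E4 M7 untreated
  -> R3 @ bar 3 tick 1 v(1, 2): F4 above E4
  -> R3 @ bar 3 tick 2 v(1, 2): F4 above E4
  -> R3 @ bar 3 tick 3 v(1, 2): F4 above E4
  -> R2 @ bar 4 tick 0 v(0, 2): F3/E4 M7 -> G3/D5 P5 similar
  -> R7 @ bar 4 tick 0 v(2,): E4->D5 leap 10st
  -> R4 @ bar 5 tick 0 v(0, 2): A3/B4 M2 untreated
  -> R4 @ bar 6 tick 0 v(0, 2): C4/B4 M7 untreated
  -> R1 @ bar 7 tick 0 v(1, 2): E4/B4 P5 -> G4/D5 P5 similar
  -> R1 @ bar 8 tick 0 v(1, 2): G4/D5 P5 -> A4/E5 P5 similar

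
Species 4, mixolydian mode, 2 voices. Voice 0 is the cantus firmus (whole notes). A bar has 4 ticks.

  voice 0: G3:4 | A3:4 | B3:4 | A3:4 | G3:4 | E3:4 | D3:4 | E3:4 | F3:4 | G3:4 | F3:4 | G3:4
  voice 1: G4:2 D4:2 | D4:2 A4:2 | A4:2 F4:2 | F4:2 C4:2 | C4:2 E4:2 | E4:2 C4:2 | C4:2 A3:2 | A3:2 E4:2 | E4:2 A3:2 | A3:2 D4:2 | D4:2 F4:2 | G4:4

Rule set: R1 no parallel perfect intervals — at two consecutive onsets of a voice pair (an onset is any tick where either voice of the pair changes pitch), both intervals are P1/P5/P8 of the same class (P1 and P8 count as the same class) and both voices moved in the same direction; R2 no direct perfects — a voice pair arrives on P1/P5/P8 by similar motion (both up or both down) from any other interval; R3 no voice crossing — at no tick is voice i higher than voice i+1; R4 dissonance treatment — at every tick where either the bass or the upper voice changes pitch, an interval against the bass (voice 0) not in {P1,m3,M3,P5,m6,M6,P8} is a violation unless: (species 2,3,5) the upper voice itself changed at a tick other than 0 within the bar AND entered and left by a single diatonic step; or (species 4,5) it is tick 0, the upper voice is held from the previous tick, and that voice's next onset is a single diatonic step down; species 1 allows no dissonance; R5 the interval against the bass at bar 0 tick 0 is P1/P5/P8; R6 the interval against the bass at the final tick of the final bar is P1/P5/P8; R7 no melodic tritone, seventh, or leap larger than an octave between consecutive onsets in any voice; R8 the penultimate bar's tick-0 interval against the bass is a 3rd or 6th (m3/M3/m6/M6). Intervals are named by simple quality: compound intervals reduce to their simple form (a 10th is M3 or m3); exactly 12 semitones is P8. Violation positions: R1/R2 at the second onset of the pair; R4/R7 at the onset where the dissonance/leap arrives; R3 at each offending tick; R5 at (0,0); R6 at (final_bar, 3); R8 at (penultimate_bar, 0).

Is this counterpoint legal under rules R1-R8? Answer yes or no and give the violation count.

No (9 violations)

bar 0: v0=G3 v1=G4 (P8)
bar 1: v0=A3 v1=D4 (P4)
bar 2: v0=B3 v1=A4 (m7)
bar 3: v0=A3 v1=F4 (m6)
bar 4: v0=G3 v1=C4 (P4)
bar 5: v0=E3 v1=E4 (P8)
bar 6: v0=D3 v1=C4 (m7)
bar 7: v0=E3 v1=A3 (P4)
bar 8: v0=F3 v1=E4 (M7)
bar 9: v0=G3 v1=A3 (M2)
bar 10: v0=F3 v1=D4 (M6)
bar 11: v0=G3 v1=G4 (P8)
  R4 @ bar1.0: A3/D4 P4 untreated
  R4 @ bar2.0: B3/A4 m7 untreated
  R4 @ bar2.2: B3/F4 TT untreated
  R4 @ bar4.0: G3/C4 P4 untreated
  R4 @ bar6.0: D3/C4 m7 untreated
  R4 @ bar7.0: E3/A3 P4 untreated
  R4 @ bar8.0: F3/E4 M7 untreated
  R4 @ bar9.0: G3/A3 M2 untreated
  R1 @ bar11.0: F3/F4 P8 -> G3/G4 P8 similar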